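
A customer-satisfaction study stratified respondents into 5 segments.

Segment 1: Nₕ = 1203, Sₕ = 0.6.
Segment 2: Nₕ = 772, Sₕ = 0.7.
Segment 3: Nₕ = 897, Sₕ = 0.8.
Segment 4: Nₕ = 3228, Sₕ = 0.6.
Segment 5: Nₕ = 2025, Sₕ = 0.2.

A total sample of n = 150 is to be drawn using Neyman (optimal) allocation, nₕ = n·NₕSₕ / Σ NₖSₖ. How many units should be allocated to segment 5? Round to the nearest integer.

14

1: NₕSₕ = 1203·0.6 = 721.8
2: NₕSₕ = 772·0.7 = 540.4
3: NₕSₕ = 897·0.8 = 717.6
4: NₕSₕ = 3228·0.6 = 1936.8
5: NₕSₕ = 2025·0.2 = 405
Σ NₕSₕ = 4321.6.
n_5 = 150·405/4321.6 = 14.057... → 14.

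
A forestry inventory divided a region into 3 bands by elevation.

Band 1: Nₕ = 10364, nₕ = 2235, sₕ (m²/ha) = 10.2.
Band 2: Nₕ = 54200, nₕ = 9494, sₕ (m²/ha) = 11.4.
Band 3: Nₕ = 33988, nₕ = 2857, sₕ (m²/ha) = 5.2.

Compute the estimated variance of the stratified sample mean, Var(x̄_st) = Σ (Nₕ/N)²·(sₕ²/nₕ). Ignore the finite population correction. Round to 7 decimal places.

N = 98552; Wₕ = Nₕ/N.
band 1: (10364/98552)²·10.2²/2235 = 0.0005148097
band 2: (54200/98552)²·11.4²/9494 = 0.0041402652
band 3: (33988/98552)²·5.2²/2857 = 0.0011256847
Sum = 0.0057807597 → 0.0057808.

0.0057808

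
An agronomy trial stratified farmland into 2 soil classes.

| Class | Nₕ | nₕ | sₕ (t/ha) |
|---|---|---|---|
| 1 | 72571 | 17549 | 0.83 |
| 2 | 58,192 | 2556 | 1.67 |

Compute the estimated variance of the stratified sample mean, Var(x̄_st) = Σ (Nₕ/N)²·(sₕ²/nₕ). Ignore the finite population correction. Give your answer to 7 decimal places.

0.0002282

N = 130763. Term for each stratum: Wₕ²sₕ²/nₕ.
Var(x̄_st) = 0.0000120909 + 0.0002160871 = 0.0002281781 → 0.0002282.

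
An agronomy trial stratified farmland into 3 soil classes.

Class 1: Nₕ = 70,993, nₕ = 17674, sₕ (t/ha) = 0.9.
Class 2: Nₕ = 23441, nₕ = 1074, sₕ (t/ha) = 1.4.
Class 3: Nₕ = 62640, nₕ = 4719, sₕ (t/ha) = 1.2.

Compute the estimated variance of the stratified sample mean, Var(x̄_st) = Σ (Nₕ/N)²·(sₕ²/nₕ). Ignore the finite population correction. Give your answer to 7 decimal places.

N = 157074. Term for each stratum: Wₕ²sₕ²/nₕ.
Var(x̄_st) = 0.0000093621 + 0.0000406439 + 0.0000485297 = 0.0000985357 → 0.0000985.

0.0000985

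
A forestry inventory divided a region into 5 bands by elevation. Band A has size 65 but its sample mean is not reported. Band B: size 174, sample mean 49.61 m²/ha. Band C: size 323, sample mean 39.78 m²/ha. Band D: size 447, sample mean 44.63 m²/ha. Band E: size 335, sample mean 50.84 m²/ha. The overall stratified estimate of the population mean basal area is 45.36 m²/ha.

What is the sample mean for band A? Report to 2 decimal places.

Σ Nₕx̄ₕ = N·μ, so 65·x̄_A = 1344·45.36 − (174·49.61 + 323·39.78 + 447·44.63 + 335·50.84).
= 60963.84 − 58462.09 = 2501.75.
x̄_A = 2501.75 / 65 = 38.4885... → 38.49.

38.49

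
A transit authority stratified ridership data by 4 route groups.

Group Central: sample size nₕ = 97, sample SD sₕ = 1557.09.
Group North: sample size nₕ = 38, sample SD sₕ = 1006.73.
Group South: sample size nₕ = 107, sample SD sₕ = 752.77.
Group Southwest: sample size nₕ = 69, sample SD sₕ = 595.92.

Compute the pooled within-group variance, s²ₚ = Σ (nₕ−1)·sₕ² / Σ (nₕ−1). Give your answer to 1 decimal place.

1154622.0

Central: (97−1)·1557.09² = 96·2424529.2681 = 232754809.7376
North: (38−1)·1006.73² = 37·1013505.2929 = 37499695.8373
South: (107−1)·752.77² = 106·566662.6729 = 60066243.3274
Southwest: (69−1)·595.92² = 68·355120.6464 = 24148203.9552
Numerator = 354468952.8575; denominator = Σ(nₕ−1) = 307.
s²ₚ = 354468952.8575/307 = 1154621.996... → 1154622.0.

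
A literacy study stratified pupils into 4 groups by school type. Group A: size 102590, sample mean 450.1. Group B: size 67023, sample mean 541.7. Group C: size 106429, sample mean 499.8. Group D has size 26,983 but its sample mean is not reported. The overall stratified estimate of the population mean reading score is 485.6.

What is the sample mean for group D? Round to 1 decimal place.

N = 102590 + 67023 + 106429 + 26983 = 303025.
Overall total = μ·N = 485.6·303025 = 147148940.
Subtract the known strata: 102590·450.1 + 67023·541.7 + 106429·499.8 = 135675332.3.
Remaining total for group D: 147148940 − 135675332.3 = 11473607.7.
Divide by its size: 11473607.7 / 26983 = 425.216... → 425.2.

425.2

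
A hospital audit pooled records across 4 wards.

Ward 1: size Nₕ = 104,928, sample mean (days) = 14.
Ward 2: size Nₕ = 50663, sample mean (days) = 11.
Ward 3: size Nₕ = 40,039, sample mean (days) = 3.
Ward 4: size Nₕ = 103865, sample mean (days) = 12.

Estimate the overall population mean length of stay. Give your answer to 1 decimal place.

N = 299495; weights Wₕ = Nₕ/N = (0.3503, 0.1692, 0.1337, 0.3468).
x̄_st = Σ Wₕ·x̄ₕ = 0.3503·14 + 0.1692·11 + 0.1337·3 + 0.3468·12 ≈ 11.328...
→ 11.3.

11.3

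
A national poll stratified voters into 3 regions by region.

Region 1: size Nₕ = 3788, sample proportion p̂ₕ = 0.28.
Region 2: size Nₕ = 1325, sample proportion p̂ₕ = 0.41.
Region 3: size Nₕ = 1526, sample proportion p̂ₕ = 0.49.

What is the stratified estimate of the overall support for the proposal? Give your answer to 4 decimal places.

0.3542

Wₕ = Nₕ/N with N = 6639: 0.5706, 0.1996, 0.2299.
p̂_st = 0.5706·0.28 + 0.1996·0.41 + 0.2299·0.49 ≈ 0.354214... → 0.3542.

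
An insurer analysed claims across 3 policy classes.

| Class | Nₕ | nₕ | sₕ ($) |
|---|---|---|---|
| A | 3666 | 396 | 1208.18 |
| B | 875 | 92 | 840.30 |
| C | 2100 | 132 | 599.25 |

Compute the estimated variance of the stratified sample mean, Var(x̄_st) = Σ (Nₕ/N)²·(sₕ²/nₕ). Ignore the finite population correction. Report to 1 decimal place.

1528.5

N = 6641; Wₕ = Nₕ/N.
class A: (3666/6641)²·1208.18²/396 = 1123.2749
class B: (875/6641)²·840.30²/92 = 133.2386
class C: (2100/6641)²·599.25²/132 = 272.0281
Sum = 1528.5416 → 1528.5.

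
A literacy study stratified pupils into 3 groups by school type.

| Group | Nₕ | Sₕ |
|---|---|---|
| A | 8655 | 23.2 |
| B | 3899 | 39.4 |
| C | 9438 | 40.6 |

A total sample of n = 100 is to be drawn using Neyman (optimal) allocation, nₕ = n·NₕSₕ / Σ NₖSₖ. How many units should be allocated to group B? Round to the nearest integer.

A: NₕSₕ = 8655·23.2 = 200796
B: NₕSₕ = 3899·39.4 = 153620.6
C: NₕSₕ = 9438·40.6 = 383182.8
Σ NₕSₕ = 737599.4.
n_B = 100·153620.6/737599.4 = 20.827... → 21.

21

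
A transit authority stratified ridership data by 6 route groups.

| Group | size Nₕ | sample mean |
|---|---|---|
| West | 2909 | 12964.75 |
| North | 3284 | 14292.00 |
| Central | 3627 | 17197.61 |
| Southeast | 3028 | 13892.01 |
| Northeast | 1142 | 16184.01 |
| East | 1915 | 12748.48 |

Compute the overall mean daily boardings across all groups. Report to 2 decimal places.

N = 15905; weights Wₕ = Nₕ/N = (0.1829, 0.2065, 0.2280, 0.1904, 0.0718, 0.1204).
x̄_st = Σ Wₕ·x̄ₕ = 0.1829·12964.75 + 0.2065·14292.00 + 0.2280·17197.61 + 0.1904·13892.01 + 0.0718·16184.01 + 0.1204·12748.48 ≈ 14585.7027...
→ 14585.70.

14585.70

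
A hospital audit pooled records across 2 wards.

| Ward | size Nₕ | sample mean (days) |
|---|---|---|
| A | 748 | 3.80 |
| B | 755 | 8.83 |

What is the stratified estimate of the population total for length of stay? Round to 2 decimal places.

9509.05

A: 748·3.80 = 2842.4
B: 755·8.83 = 6666.65
τ̂ = Σ Nₕx̄ₕ = 9509.05.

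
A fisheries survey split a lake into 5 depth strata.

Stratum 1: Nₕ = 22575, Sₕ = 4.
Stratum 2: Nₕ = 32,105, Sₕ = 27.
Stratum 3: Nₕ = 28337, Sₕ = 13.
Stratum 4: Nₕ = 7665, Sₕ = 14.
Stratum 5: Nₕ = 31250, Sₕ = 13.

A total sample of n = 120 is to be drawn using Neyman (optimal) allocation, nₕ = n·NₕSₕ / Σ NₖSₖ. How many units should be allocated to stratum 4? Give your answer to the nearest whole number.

1: NₕSₕ = 22575·4 = 90300
2: NₕSₕ = 32105·27 = 866835
3: NₕSₕ = 28337·13 = 368381
4: NₕSₕ = 7665·14 = 107310
5: NₕSₕ = 31250·13 = 406250
Σ NₕSₕ = 1839076.
n_4 = 120·107310/1839076 = 7.002... → 7.

7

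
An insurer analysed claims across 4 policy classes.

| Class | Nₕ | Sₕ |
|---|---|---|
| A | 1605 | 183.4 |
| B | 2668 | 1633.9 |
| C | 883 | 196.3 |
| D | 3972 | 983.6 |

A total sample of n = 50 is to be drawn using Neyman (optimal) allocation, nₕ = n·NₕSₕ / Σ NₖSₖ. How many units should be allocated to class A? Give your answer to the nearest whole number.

2

Σ NₕSₕ = 1605·183.4 + 2668·1633.9 + 883·196.3 + 3972·983.6 = 8733794.3.
Share for A: 294357/8733794.3 = 0.03370.
n_A = 50 × 0.03370 = 1.685... → 2.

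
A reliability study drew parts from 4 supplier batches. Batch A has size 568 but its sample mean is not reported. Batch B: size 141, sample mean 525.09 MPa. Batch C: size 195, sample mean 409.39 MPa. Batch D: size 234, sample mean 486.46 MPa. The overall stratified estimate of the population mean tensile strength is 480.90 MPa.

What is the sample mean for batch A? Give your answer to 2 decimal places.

N = 568 + 141 + 195 + 234 = 1138.
Overall total = μ·N = 480.90·1138 = 547264.2.
Subtract the known strata: 141·525.09 + 195·409.39 + 234·486.46 = 267700.38.
Remaining total for batch A: 547264.2 − 267700.38 = 279563.82.
Divide by its size: 279563.82 / 568 = 492.1898... → 492.19.

492.19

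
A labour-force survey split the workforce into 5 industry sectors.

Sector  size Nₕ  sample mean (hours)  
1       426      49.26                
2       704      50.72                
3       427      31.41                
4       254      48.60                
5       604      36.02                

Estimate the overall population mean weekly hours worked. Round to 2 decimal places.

43.15

N = 2415; weights Wₕ = Nₕ/N = (0.1764, 0.2915, 0.1768, 0.1052, 0.2501).
x̄_st = Σ Wₕ·x̄ₕ = 0.1764·49.26 + 0.2915·50.72 + 0.1768·31.41 + 0.1052·48.60 + 0.2501·36.02 ≈ 43.1487...
→ 43.15.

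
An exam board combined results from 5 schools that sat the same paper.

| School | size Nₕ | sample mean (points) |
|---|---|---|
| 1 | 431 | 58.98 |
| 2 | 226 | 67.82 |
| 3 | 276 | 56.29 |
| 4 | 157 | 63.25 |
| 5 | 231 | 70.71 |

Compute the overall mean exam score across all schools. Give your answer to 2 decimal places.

62.49

x̄_st = (Σ Nₕx̄ₕ) / (Σ Nₕ) = (431·58.98 + 226·67.82 + 276·56.29 + 157·63.25 + 231·70.71) / 1321
= 82548 / 1321 = 62.4890... → 62.49.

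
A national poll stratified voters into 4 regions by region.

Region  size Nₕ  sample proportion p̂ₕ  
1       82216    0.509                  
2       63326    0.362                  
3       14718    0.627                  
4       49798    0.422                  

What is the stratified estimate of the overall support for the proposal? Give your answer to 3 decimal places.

0.452

N = 82216 + 63326 + 14718 + 49798 = 210058.
Overall proportion = Σ (Nₕ/N)·p̂ₕ.
Σ Nₕp̂ₕ = 41847.944 + 22924.012 + 9228.186 + 21014.756 = 95014.898.
95014.898 / 210058 = 0.45233... → 0.452.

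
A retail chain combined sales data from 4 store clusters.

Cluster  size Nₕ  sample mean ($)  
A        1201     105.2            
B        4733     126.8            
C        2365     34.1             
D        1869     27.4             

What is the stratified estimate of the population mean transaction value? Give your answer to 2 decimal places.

84.42

N = 10168; weights Wₕ = Nₕ/N = (0.1181, 0.4655, 0.2326, 0.1838).
x̄_st = Σ Wₕ·x̄ₕ = 0.1181·105.2 + 0.4655·126.8 + 0.2326·34.1 + 0.1838·27.4 ≈ 84.4165...
→ 84.42.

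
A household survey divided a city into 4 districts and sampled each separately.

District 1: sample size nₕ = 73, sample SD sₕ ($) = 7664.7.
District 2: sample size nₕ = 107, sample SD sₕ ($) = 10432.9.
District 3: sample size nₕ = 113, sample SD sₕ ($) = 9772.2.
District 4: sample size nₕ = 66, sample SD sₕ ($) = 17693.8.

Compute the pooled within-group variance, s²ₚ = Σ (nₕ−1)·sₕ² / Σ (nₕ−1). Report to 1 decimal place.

131866388.8

Degrees of freedom: 72 + 106 + 112 + 65 = 355.
Σ(nₕ−1)sₕ² = 72·58747626.09 + 106·108845402.41 + 112·95495892.84 + 65·313070558.44 = 46812568030.62.
s²ₚ = 46812568030.62 / 355 = 131866388.819... → 131866388.8.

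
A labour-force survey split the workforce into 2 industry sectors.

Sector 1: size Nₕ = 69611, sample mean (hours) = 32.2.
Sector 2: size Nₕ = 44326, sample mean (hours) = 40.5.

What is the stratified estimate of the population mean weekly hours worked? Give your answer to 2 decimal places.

N = 113937; weights Wₕ = Nₕ/N = (0.6110, 0.3890).
x̄_st = Σ Wₕ·x̄ₕ = 0.6110·32.2 + 0.3890·40.5 ≈ 35.4290...
→ 35.43.

35.43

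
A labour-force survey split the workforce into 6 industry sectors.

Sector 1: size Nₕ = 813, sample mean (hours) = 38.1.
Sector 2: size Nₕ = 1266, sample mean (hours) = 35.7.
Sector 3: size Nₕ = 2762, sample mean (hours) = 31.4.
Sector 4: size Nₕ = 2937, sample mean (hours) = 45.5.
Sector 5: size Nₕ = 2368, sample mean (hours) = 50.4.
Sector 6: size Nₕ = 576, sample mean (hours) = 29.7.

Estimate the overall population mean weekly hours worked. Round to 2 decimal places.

40.38

N = 10722; weights Wₕ = Nₕ/N = (0.0758, 0.1181, 0.2576, 0.2739, 0.2209, 0.0537).
x̄_st = Σ Wₕ·x̄ₕ = 0.0758·38.1 + 0.1181·35.7 + 0.2576·31.4 + 0.2739·45.5 + 0.2209·50.4 + 0.0537·29.7 ≈ 40.3830...
→ 40.38.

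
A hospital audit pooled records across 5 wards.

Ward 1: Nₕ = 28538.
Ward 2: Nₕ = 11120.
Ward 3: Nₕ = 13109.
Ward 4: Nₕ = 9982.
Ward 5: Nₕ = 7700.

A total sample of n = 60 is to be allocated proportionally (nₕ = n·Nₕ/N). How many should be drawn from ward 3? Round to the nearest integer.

11

N = 28538 + 11120 + 13109 + 9982 + 7700 = 70449.
n_3 = 60·13109/70449 = 11.165... → 11.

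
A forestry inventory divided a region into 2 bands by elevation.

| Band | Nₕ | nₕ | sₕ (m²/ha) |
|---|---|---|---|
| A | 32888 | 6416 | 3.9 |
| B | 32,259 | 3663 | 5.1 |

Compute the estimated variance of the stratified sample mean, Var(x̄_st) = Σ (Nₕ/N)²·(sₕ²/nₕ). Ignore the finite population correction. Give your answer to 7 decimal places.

0.0023452

N = 65147. Term for each stratum: Wₕ²sₕ²/nₕ.
Var(x̄_st) = 0.0006041586 + 0.0017410706 = 0.0023452292 → 0.0023452.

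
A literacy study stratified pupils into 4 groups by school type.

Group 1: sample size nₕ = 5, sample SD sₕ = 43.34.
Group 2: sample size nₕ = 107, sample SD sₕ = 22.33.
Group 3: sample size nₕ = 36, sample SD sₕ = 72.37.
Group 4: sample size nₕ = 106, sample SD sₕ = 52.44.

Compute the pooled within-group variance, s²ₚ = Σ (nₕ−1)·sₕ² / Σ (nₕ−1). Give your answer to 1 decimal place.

2129.7

1: (5−1)·43.34² = 4·1878.3556 = 7513.4224
2: (107−1)·22.33² = 106·498.6289 = 52854.6634
3: (36−1)·72.37² = 35·5237.4169 = 183309.5915
4: (106−1)·52.44² = 105·2749.9536 = 288745.128
Numerator = 532422.8053; denominator = Σ(nₕ−1) = 250.
s²ₚ = 532422.8053/250 = 2129.691... → 2129.7.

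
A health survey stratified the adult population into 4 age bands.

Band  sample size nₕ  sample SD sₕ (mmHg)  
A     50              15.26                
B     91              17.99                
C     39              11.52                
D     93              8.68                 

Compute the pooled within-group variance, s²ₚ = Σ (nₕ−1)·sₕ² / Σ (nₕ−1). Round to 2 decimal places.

A: (50−1)·15.26² = 49·232.8676 = 11410.5124
B: (91−1)·17.99² = 90·323.6401 = 29127.609
C: (39−1)·11.52² = 38·132.7104 = 5042.9952
D: (93−1)·8.68² = 92·75.3424 = 6931.5008
Numerator = 52512.6174; denominator = Σ(nₕ−1) = 269.
s²ₚ = 52512.6174/269 = 195.2142... → 195.21.

195.21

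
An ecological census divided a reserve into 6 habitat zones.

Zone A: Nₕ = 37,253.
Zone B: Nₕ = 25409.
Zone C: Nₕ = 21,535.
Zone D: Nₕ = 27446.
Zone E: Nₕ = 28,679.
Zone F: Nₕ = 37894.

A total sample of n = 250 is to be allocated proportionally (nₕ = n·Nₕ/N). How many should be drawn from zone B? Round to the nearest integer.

36

Share of zone B = 25409/178216 = 0.14257.
Allocate 250 × 0.14257 = 35.644... → 36.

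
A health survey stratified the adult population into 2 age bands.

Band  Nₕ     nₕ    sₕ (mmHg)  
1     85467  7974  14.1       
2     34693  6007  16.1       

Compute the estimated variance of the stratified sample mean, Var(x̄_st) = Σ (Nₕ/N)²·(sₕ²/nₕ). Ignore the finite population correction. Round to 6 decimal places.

N = 120160. Term for each stratum: Wₕ²sₕ²/nₕ.
Var(x̄_st) = 0.012613601 + 0.003597145 = 0.016210746 → 0.016211.

0.016211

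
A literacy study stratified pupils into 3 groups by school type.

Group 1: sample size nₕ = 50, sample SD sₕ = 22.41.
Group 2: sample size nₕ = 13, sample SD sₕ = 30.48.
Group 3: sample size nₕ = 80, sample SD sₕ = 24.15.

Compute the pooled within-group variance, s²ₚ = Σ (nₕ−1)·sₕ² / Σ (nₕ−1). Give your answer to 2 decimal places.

Degrees of freedom: 49 + 12 + 79 = 140.
Σ(nₕ−1)sₕ² = 49·502.2081 + 12·929.0304 + 79·583.2225 = 81831.1392.
s²ₚ = 81831.1392 / 140 = 584.5081... → 584.51.

584.51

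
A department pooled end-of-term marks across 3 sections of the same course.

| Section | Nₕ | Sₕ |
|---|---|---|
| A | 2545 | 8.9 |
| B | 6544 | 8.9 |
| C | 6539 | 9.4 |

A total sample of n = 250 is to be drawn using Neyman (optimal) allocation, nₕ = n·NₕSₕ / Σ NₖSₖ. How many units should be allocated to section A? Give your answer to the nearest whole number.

A: NₕSₕ = 2545·8.9 = 22650.5
B: NₕSₕ = 6544·8.9 = 58241.6
C: NₕSₕ = 6539·9.4 = 61466.6
Σ NₕSₕ = 142358.7.
n_A = 250·22650.5/142358.7 = 39.777... → 40.

40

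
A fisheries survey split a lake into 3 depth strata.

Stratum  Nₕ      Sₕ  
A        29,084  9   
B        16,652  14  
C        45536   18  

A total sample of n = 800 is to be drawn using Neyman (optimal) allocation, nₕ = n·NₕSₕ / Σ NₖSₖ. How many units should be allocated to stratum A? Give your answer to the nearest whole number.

A: NₕSₕ = 29084·9 = 261756
B: NₕSₕ = 16652·14 = 233128
C: NₕSₕ = 45536·18 = 819648
Σ NₕSₕ = 1314532.
n_A = 800·261756/1314532 = 159.300... → 159.

159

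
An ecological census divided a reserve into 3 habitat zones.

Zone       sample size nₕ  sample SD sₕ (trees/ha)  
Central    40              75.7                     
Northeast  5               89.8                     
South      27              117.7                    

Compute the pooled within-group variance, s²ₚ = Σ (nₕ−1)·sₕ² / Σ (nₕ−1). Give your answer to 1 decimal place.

8926.5

Central: (40−1)·75.7² = 39·5730.49 = 223489.11
Northeast: (5−1)·89.8² = 4·8064.04 = 32256.16
South: (27−1)·117.7² = 26·13853.29 = 360185.54
Numerator = 615930.81; denominator = Σ(nₕ−1) = 69.
s²ₚ = 615930.81/69 = 8926.533... → 8926.5.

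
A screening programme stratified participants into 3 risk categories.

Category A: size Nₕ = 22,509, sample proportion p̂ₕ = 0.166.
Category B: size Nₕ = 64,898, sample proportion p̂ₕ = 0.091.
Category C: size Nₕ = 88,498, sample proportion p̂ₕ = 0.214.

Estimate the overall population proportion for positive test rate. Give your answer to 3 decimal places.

Wₕ = Nₕ/N with N = 175905: 0.1280, 0.3689, 0.5031.
p̂_st = 0.1280·0.166 + 0.3689·0.091 + 0.5031·0.214 ≈ 0.16248... → 0.162.

0.162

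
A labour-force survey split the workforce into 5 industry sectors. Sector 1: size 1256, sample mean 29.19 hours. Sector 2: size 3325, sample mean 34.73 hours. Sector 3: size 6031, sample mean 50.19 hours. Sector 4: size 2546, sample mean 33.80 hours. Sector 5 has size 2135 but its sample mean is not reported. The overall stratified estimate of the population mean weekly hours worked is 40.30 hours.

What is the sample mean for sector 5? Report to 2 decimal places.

35.32

N = 1256 + 3325 + 6031 + 2546 + 2135 = 15293.
Overall total = μ·N = 40.30·15293 = 616307.9.
Subtract the known strata: 1256·29.19 + 3325·34.73 + 6031·50.19 + 2546·33.80 = 540890.58.
Remaining total for sector 5: 616307.9 − 540890.58 = 75417.32.
Divide by its size: 75417.32 / 2135 = 35.3243... → 35.32.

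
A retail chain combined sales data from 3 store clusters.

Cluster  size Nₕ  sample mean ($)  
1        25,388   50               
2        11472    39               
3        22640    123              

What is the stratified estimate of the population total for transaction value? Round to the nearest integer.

1: 25388·50 = 1269400
2: 11472·39 = 447408
3: 22640·123 = 2784720
τ̂ = Σ Nₕx̄ₕ = 4501528.

4501528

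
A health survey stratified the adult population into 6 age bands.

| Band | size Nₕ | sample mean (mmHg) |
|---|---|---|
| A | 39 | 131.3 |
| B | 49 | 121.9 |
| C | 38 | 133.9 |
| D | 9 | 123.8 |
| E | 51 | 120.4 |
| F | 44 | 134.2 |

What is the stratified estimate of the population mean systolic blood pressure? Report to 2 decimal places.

N = 230; weights Wₕ = Nₕ/N = (0.1696, 0.2130, 0.1652, 0.0391, 0.2217, 0.1913).
x̄_st = Σ Wₕ·x̄ₕ = 0.1696·131.3 + 0.2130·121.9 + 0.1652·133.9 + 0.0391·123.8 + 0.2217·120.4 + 0.1913·134.2 ≈ 127.5713...
→ 127.57.

127.57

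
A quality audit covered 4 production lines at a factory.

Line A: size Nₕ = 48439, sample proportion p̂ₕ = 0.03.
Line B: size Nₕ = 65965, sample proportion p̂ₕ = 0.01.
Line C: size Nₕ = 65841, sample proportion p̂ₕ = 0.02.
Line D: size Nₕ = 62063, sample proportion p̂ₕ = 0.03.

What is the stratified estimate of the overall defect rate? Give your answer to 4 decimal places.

0.0218

Wₕ = Nₕ/N with N = 242308: 0.1999, 0.2722, 0.2717, 0.2561.
p̂_st = 0.1999·0.03 + 0.2722·0.01 + 0.2717·0.02 + 0.2561·0.03 ≈ 0.021838... → 0.0218.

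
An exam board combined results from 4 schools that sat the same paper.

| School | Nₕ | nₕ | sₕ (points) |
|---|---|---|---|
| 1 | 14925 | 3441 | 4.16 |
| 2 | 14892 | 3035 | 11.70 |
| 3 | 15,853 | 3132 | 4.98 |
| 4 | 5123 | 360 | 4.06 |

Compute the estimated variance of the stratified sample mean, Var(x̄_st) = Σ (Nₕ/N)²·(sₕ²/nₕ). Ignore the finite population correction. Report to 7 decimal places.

N = 50793. Term for each stratum: Wₕ²sₕ²/nₕ.
Var(x̄_st) = 0.0004342331 + 0.0038771388 + 0.0007713511 + 0.0004657904 = 0.0055485135 → 0.0055485.

0.0055485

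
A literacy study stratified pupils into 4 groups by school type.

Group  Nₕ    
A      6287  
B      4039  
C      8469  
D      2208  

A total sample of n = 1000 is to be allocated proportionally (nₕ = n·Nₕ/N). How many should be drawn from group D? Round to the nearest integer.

105

Share of group D = 2208/21003 = 0.10513.
Allocate 1000 × 0.10513 = 105.128... → 105.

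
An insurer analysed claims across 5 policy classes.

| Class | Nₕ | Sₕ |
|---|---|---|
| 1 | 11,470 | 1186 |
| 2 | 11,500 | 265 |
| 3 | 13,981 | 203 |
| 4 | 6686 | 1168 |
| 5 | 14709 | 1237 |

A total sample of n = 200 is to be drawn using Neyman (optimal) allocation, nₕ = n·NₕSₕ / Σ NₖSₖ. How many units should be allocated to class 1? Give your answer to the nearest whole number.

60

Σ NₕSₕ = 11470·1186 + 11500·265 + 13981·203 + 6686·1168 + 14709·1237 = 45493344.
Share for 1: 13603420/45493344 = 0.29902.
n_1 = 200 × 0.29902 = 59.804... → 60.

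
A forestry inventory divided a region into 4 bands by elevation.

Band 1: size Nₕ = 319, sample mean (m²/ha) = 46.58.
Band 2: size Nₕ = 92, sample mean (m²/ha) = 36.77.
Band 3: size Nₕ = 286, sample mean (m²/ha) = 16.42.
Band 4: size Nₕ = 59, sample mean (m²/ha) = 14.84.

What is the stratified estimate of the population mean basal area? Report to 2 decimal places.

31.50

N = 319 + 92 + 286 + 59 = 756.
Weight each subgroup mean by Nₕ/N and sum.
Σ Nₕx̄ₕ = 319·46.58 + 92·36.77 + 286·16.42 + 59·14.84 = 14859.02 + 3382.84 + 4696.12 + 875.56 = 23813.54.
Divide by N: 23813.54 / 756 = 31.4994... → 31.50.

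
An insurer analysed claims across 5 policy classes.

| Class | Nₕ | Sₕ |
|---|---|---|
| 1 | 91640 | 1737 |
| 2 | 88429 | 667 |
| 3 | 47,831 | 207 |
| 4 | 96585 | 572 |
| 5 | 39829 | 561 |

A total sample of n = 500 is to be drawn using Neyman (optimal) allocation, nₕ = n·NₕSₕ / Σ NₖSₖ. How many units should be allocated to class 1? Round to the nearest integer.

260

Σ NₕSₕ = 91640·1737 + 88429·667 + 47831·207 + 96585·572 + 39829·561 = 305652529.
Share for 1: 159178680/305652529 = 0.52078.
n_1 = 500 × 0.52078 = 260.392... → 260.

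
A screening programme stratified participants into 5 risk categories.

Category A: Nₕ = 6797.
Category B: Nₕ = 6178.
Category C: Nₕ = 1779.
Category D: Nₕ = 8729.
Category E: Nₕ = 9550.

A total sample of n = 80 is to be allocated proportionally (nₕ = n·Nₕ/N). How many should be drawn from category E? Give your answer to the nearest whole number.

N = 6797 + 6178 + 1779 + 8729 + 9550 = 33033.
n_E = 80·9550/33033 = 23.128... → 23.

23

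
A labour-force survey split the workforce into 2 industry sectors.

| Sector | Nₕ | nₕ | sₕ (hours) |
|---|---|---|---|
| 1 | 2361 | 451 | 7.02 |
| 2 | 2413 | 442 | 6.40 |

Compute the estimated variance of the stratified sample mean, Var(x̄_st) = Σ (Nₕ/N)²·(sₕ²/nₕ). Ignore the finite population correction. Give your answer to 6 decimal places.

0.050400

N = 4774. Term for each stratum: Wₕ²sₕ²/nₕ.
Var(x̄_st) = 0.026725438 + 0.023674864 = 0.050400302 → 0.050400.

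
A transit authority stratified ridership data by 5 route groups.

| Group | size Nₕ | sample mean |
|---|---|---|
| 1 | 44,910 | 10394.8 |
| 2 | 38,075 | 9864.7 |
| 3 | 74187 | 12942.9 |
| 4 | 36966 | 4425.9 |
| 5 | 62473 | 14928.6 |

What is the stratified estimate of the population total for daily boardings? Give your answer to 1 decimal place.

1: 44910·10394.8 = 466830468
2: 38075·9864.7 = 375598452.5
3: 74187·12942.9 = 960194922.3
4: 36966·4425.9 = 163607819.4
5: 62473·14928.6 = 932634427.8
τ̂ = Σ Nₕx̄ₕ = 2898866090.0.

2898866090.0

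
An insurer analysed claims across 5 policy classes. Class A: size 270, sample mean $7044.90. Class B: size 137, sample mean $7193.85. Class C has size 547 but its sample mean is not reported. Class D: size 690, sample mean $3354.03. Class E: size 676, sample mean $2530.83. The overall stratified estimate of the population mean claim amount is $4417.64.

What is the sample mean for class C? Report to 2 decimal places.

N = 270 + 137 + 547 + 690 + 676 = 2320.
Overall total = μ·N = 4417.64·2320 = 10248924.8.
Subtract the known strata: 270·7044.90 + 137·7193.85 + 690·3354.03 + 676·2530.83 = 6912802.23.
Remaining total for class C: 10248924.8 − 6912802.23 = 3336122.57.
Divide by its size: 3336122.57 / 547 = 6098.9444... → 6098.94.

6098.94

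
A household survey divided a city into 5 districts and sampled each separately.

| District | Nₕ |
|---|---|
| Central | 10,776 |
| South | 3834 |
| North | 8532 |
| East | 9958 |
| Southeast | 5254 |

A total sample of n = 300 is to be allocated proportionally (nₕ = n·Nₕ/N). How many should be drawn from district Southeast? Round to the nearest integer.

Share of district Southeast = 5254/38354 = 0.13699.
Allocate 300 × 0.13699 = 41.096... → 41.

41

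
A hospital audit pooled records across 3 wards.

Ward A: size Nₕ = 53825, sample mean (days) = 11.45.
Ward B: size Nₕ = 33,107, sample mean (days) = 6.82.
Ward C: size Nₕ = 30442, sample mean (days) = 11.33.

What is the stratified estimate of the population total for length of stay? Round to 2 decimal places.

1186993.85

Population total = Σ Nₕ·x̄ₕ (each stratum's size times its mean).
53825·11.45 + 33107·6.82 + 30442·11.33 = 616296.25 + 225789.74 + 344907.86 = 1186993.85.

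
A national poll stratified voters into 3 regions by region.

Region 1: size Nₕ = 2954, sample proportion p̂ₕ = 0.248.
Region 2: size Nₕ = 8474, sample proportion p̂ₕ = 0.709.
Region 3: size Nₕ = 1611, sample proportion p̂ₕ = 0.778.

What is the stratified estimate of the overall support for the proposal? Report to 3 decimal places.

N = 2954 + 8474 + 1611 = 13039.
Overall proportion = Σ (Nₕ/N)·p̂ₕ.
Σ Nₕp̂ₕ = 732.592 + 6008.066 + 1253.358 = 7994.016.
7994.016 / 13039 = 0.61309... → 0.613.

0.613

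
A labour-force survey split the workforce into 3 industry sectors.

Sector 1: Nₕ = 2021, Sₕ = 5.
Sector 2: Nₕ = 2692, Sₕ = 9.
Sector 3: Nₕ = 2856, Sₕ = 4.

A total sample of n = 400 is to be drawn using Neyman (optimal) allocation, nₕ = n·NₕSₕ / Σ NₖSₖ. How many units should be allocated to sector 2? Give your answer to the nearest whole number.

Σ NₕSₕ = 2021·5 + 2692·9 + 2856·4 = 45757.
Share for 2: 24228/45757 = 0.52949.
n_2 = 400 × 0.52949 = 211.797... → 212.

212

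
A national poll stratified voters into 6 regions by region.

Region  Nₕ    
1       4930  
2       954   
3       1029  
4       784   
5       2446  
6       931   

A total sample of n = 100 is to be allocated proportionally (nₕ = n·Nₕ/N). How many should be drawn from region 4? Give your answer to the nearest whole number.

7

N = 4930 + 954 + 1029 + 784 + 2446 + 931 = 11074.
n_4 = 100·784/11074 = 7.080... → 7.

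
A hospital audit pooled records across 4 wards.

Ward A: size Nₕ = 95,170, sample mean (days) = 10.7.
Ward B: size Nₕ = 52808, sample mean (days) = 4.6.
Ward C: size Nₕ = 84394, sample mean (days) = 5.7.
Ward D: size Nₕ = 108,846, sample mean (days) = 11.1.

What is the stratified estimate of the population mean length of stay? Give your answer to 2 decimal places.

8.65

x̄_st = (Σ Nₕx̄ₕ) / (Σ Nₕ) = (95170·10.7 + 52808·4.6 + 84394·5.7 + 108846·11.1) / 341218
= 2950472.2 / 341218 = 8.6469... → 8.65.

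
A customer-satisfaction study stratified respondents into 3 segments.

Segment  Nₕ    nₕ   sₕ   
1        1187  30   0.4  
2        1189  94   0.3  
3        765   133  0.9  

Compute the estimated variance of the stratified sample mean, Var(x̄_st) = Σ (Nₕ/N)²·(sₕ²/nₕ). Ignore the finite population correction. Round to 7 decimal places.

0.0012601

N = 3141; Wₕ = Nₕ/N.
segment 1: (1187/3141)²·0.4²/30 = 0.0007616655
segment 2: (1189/3141)²·0.3²/94 = 0.0001371963
segment 3: (765/3141)²·0.9²/133 = 0.0003612604
Sum = 0.0012601223 → 0.0012601.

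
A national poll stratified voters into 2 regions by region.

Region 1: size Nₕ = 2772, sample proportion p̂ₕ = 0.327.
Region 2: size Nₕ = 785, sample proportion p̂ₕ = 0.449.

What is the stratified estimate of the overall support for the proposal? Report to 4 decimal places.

0.3539

Wₕ = Nₕ/N with N = 3557: 0.7793, 0.2207.
p̂_st = 0.7793·0.327 + 0.2207·0.449 ≈ 0.353924... → 0.3539.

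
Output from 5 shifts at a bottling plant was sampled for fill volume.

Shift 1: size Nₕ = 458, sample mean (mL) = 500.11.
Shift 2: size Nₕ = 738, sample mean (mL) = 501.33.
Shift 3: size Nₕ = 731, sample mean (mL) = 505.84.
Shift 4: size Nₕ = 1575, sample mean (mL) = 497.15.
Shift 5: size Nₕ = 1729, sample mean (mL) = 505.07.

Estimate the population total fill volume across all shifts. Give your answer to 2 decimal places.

2625078.24

1: 458·500.11 = 229050.38
2: 738·501.33 = 369981.54
3: 731·505.84 = 369769.04
4: 1575·497.15 = 783011.25
5: 1729·505.07 = 873266.03
τ̂ = Σ Nₕx̄ₕ = 2625078.24.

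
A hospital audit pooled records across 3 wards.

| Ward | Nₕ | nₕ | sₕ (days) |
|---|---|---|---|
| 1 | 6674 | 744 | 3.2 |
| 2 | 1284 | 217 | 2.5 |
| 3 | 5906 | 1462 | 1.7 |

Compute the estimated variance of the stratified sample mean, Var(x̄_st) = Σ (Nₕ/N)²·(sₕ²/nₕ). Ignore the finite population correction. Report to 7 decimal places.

0.0037953

N = 13864; Wₕ = Nₕ/N.
ward 1: (6674/13864)²·3.2²/744 = 0.0031894979
ward 2: (1284/13864)²·2.5²/217 = 0.0002470434
ward 3: (5906/13864)²·1.7²/1462 = 0.0003587239
Sum = 0.0037952652 → 0.0037953.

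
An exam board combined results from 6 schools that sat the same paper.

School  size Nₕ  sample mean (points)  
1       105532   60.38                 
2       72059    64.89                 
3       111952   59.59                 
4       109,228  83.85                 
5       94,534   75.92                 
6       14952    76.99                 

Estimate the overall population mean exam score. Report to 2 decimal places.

69.27

N = 508257; weights Wₕ = Nₕ/N = (0.2076, 0.1418, 0.2203, 0.2149, 0.1860, 0.0294).
x̄_st = Σ Wₕ·x̄ₕ = 0.2076·60.38 + 0.1418·64.89 + 0.2203·59.59 + 0.2149·83.85 + 0.1860·75.92 + 0.0294·76.99 ≈ 69.2683...
→ 69.27.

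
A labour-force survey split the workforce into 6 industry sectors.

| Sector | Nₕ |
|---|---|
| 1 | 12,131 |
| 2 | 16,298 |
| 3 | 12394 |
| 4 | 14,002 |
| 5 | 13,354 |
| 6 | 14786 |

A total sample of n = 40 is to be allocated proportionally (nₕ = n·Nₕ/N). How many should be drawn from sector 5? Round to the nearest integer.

Share of sector 5 = 13354/82965 = 0.16096.
Allocate 40 × 0.16096 = 6.438... → 6.

6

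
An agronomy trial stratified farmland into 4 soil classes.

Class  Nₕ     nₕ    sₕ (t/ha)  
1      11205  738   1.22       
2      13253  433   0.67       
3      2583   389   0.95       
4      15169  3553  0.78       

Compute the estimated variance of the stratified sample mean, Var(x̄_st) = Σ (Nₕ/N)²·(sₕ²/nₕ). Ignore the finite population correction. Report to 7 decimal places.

N = 42210. Term for each stratum: Wₕ²sₕ²/nₕ.
Var(x̄_st) = 0.0001421204 + 0.0001022020 + 0.0000086879 + 0.0000221145 = 0.0002751248 → 0.0002751.

0.0002751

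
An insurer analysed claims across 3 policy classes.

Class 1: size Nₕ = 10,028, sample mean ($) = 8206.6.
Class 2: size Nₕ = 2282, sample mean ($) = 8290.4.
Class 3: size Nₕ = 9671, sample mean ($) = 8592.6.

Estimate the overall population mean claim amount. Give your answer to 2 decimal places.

8385.13

N = 21981; weights Wₕ = Nₕ/N = (0.4562, 0.1038, 0.4400).
x̄_st = Σ Wₕ·x̄ₕ = 0.4562·8206.6 + 0.1038·8290.4 + 0.4400·8592.6 ≈ 8385.1286...
→ 8385.13.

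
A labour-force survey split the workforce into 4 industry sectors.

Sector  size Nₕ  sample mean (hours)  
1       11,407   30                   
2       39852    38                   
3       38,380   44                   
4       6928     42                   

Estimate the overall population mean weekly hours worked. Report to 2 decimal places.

39.73

x̄_st = (Σ Nₕx̄ₕ) / (Σ Nₕ) = (11407·30 + 39852·38 + 38380·44 + 6928·42) / 96567
= 3836282 / 96567 = 39.7266... → 39.73.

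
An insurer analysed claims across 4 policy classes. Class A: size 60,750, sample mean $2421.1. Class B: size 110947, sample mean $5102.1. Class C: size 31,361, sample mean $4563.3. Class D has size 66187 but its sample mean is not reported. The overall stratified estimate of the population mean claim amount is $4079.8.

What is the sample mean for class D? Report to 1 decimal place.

Σ Nₕx̄ₕ = N·μ, so 66187·x̄_D = 269245·4079.8 − (60750·2421.1 + 110947·5102.1 + 31361·4563.3).
= 1098465751 − 856254165 = 242211586.
x̄_D = 242211586 / 66187 = 3659.504... → 3659.5.

3659.5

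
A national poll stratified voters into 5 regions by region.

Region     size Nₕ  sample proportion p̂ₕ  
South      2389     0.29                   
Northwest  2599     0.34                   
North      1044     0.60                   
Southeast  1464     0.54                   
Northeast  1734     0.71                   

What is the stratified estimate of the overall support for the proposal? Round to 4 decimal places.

0.4577

N = 2389 + 2599 + 1044 + 1464 + 1734 = 9230.
Overall proportion = Σ (Nₕ/N)·p̂ₕ.
Σ Nₕp̂ₕ = 692.81 + 883.66 + 626.4 + 790.56 + 1231.14 = 4224.57.
4224.57 / 9230 = 0.457700... → 0.4577.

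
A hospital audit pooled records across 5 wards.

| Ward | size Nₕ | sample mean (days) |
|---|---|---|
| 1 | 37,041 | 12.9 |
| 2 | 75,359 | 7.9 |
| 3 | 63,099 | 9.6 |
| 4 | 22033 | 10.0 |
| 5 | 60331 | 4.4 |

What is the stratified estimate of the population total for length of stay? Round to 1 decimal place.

Estimate total by summing Nₕ·x̄ₕ over strata.
37041·12.9 + 75359·7.9 + 63099·9.6 + 22033·10.0 + 60331·4.4 = 477828.9 + 595336.1 + 605750.4 + 220330 + 265456.4 = 2164701.8.

2164701.8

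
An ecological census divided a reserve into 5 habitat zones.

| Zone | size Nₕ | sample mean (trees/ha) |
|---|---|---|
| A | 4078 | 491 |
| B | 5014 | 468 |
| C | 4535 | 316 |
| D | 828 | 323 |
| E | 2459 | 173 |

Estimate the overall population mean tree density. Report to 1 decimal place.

N = 4078 + 5014 + 4535 + 828 + 2459 = 16914.
Overall mean = Σ (Nₕ/N)·x̄ₕ — weight by population share, not a simple average.
Σ Nₕx̄ₕ = 4078·491 + 5014·468 + 4535·316 + 828·323 + 2459·173 = 2002298 + 2346552 + 1433060 + 267444 + 425407 = 6474761.
Divide by N: 6474761 / 16914 = 382.805... → 382.8.

382.8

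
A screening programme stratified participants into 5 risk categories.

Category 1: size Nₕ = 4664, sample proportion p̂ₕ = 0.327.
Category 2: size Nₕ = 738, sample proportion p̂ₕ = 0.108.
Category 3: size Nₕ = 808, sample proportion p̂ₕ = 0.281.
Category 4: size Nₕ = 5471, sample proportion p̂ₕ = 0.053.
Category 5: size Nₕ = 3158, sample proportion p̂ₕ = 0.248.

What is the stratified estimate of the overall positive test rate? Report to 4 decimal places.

0.1958

Wₕ = Nₕ/N with N = 14839: 0.3143, 0.0497, 0.0545, 0.3687, 0.2128.
p̂_st = 0.3143·0.327 + 0.0497·0.108 + 0.0545·0.281 + 0.3687·0.053 + 0.2128·0.248 ≈ 0.195770... → 0.1958.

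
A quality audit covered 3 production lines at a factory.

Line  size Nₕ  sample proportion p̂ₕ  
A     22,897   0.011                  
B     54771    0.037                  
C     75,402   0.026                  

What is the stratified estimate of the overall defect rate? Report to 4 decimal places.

0.0277

N = 22897 + 54771 + 75402 = 153070.
Overall proportion = Σ (Nₕ/N)·p̂ₕ.
Σ Nₕp̂ₕ = 251.867 + 2026.527 + 1960.452 = 4238.846.
4238.846 / 153070 = 0.027692... → 0.0277.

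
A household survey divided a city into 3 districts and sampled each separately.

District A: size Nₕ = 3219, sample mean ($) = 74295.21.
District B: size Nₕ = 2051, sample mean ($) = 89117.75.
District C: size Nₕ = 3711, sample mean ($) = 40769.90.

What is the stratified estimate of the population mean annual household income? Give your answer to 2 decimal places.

x̄_st = (Σ Nₕx̄ₕ) / (Σ Nₕ) = (3219·74295.21 + 2051·89117.75 + 3711·40769.90) / 8981
= 573233885.14 / 8981 = 63827.4006... → 63827.40.

63827.40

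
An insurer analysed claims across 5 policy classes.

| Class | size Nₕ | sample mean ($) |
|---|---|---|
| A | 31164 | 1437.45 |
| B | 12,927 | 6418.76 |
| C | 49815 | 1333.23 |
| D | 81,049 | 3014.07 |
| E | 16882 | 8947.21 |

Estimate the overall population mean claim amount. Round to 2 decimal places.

x̄_st = (Σ Nₕx̄ₕ) / (Σ Nₕ) = (31164·1437.45 + 12927·6418.76 + 49815·1333.23 + 81049·3014.07 + 16882·8947.21) / 191837
= 589521013.42 / 191837 = 3073.0308... → 3073.03.

3073.03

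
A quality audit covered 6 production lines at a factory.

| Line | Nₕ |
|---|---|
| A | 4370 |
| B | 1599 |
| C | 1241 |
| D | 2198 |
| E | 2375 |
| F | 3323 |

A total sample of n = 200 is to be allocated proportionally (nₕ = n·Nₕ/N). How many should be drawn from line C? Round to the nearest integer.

Share of line C = 1241/15106 = 0.08215.
Allocate 200 × 0.08215 = 16.431... → 16.

16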